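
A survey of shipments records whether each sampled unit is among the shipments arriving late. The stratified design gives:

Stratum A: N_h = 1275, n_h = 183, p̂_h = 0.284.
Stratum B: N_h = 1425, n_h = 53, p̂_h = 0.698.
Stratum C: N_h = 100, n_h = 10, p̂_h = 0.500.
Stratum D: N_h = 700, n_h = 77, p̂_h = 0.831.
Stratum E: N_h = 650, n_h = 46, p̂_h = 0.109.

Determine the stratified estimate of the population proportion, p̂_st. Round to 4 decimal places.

p̂_st ≈ 0.4962

N = 4150; stratum weights W_h = N_h/N.
p̂_st = Σ W_h p̂_h = (1275·0.284 + 1425·0.698 + 100·0.500 + 700·0.831 + 650·0.109)/4150 = 0.49622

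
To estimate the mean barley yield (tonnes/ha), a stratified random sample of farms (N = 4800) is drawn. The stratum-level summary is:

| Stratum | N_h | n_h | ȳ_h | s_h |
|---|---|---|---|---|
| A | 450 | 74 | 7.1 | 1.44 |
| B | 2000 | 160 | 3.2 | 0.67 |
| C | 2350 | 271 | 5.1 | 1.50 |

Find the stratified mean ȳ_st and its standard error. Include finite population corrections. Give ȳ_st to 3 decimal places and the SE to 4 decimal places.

ȳ_st ≈ 4.496, SE ≈ 0.0491

ȳ_st = Σ W_h ȳ_h = (450·7.1 + 2000·3.2 + 2350·5.1)/4800 = 4.49583
V̂(ȳ_st) = Σ W_h² (1 − n_h/N_h) s_h²/n_h, with W_h = N_h/N and N = 4800:
  stratum A: (450/4800)²·(1 − 74/450)·1.44²/74 = 0.000205784
  stratum B: (2000/4800)²·(1 − 160/2000)·0.67²/160 = 0.000448121
  stratum C: (2350/4800)²·(1 − 271/2350)·1.50²/271 = 0.00176057
V̂(ȳ_st) = 0.00241447
SE(ȳ_st) = √0.00241447 = 0.0491373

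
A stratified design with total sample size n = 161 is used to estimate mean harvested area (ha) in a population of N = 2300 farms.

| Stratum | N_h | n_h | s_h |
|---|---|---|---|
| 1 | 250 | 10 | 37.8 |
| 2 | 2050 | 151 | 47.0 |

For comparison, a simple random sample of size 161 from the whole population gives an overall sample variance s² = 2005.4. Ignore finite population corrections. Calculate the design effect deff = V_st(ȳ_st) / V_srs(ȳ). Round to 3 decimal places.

deff ≈ 1.069

V̂(ȳ_st) = Σ W_h² s_h²/n_h, with W_h = N_h/N and N = 2300:
  stratum 1: (250/2300)²·37.8²/10 = 1.68814
  stratum 2: (2050/2300)²·47.0²/151 = 11.6217
V_st = 13.3099
V_srs = s²/n = 2005.4/161 = 12.4559
deff = V_st / V_srs = 13.3099/12.4559 = 1.0686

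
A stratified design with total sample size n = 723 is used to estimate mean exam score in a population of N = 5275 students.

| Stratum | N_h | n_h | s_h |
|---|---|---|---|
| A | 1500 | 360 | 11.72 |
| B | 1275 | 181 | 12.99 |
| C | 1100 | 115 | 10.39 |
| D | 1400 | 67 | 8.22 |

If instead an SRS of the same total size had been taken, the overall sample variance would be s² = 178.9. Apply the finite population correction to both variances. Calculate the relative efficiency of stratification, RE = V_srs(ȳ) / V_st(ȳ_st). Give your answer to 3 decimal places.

V̂(ȳ_st) = Σ W_h² (1 − n_h/N_h) s_h²/n_h, with W_h = N_h/N and N = 5275:
  stratum A: (1500/5275)²·(1 − 360/1500)·11.72²/360 = 0.0234479
  stratum B: (1275/5275)²·(1 − 181/1275)·12.99²/181 = 0.0467329
  stratum C: (1100/5275)²·(1 − 115/1100)·10.39²/115 = 0.0365525
  stratum D: (1400/5275)²·(1 − 67/1400)·8.22²/67 = 0.0676367
V_st = 0.17437
V_srs = (1 − 723/5275)·178.9/723 = 0.213527
Relative efficiency = V_srs / V_st = 0.213527/0.17437 = 1.2246

RE ≈ 1.225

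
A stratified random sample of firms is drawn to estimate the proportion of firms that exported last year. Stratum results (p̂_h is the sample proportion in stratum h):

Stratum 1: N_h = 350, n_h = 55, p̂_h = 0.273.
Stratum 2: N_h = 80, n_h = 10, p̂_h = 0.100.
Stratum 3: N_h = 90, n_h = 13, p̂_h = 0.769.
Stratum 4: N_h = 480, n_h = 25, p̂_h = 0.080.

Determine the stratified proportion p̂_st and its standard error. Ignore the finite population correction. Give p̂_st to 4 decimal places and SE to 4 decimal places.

p̂_st ≈ 0.2112, SE ≈ 0.0366

N = 1000; stratum weights W_h = N_h/N.
p̂_st = Σ W_h p̂_h = (350·0.273 + 80·0.100 + 90·0.769 + 480·0.080)/1000 = 0.21116
V̂(p̂_st) = Σ W_h² p̂_h(1−p̂_h)/(n_h−1):
  stratum 1: (350/1000)²·0.273·0.727/54 = 0.000450235
  stratum 2: (80/1000)²·0.100·0.900/9 = 6.4e-05
  stratum 3: (90/1000)²·0.769·0.231/12 = 0.000119906
  stratum 4: (480/1000)²·0.080·0.920/24 = 0.00070656
V̂(p̂_st) = 0.0013407; SE = √V̂ = 0.0366156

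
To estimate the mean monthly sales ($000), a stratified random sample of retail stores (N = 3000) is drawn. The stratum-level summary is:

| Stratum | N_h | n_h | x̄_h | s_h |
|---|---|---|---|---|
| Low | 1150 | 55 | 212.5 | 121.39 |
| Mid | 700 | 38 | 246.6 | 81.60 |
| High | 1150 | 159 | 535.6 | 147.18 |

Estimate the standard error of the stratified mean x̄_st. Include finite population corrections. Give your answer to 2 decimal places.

SE(x̄_st) ≈ 7.98

V̂(x̄_st) = Σ W_h² (1 − n_h/N_h) s_h²/n_h, with W_h = N_h/N and N = 3000:
  stratum Low: (1150/3000)²·(1 − 55/1150)·121.39²/55 = 37.4863
  stratum Mid: (700/3000)²·(1 − 38/700)·81.60²/38 = 9.02215
  stratum High: (1150/3000)²·(1 − 159/1150)·147.18²/159 = 17.2516
V̂(x̄_st) = 63.7601
SE(x̄_st) = √63.7601 = 7.98499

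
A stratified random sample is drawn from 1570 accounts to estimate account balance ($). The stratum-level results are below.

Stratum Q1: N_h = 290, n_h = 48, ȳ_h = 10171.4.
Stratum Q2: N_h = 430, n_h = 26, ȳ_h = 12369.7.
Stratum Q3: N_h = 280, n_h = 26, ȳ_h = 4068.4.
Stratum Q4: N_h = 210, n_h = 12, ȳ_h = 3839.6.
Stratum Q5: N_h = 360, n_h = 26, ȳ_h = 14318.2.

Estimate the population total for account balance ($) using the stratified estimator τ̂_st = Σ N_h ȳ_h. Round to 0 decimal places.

τ̂_st = Σ N_h ȳ_h = 290·10171.4 + 430·12369.7 + 280·4068.4 + 210·3839.6 + 360·14318.2 = 15368697

τ̂_st ≈ 15368697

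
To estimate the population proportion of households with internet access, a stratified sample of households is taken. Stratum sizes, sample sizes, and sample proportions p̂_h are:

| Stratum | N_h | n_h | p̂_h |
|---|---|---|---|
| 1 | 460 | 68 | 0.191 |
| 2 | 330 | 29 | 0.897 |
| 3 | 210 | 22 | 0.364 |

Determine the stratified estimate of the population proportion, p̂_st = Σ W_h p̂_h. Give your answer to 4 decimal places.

p̂_st ≈ 0.4603

N = 1000; stratum weights W_h = N_h/N.
p̂_st = Σ W_h p̂_h = (460·0.191 + 330·0.897 + 210·0.364)/1000 = 0.46031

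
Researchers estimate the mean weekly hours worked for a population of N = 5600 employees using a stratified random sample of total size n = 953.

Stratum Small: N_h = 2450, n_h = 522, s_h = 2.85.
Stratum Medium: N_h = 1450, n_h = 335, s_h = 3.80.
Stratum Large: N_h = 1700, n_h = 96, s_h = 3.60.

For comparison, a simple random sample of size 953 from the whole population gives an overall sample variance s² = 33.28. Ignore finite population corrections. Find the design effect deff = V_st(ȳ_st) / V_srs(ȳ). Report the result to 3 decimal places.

deff ≈ 0.524

V̂(ȳ_st) = Σ W_h² s_h²/n_h, with W_h = N_h/N and N = 5600:
  stratum Small: (2450/5600)²·2.85²/522 = 0.00297835
  stratum Medium: (1450/5600)²·3.80²/335 = 0.0028899
  stratum Large: (1700/5600)²·3.60²/96 = 0.012441
V_st = 0.0183093
V_srs = s²/n = 33.28/953 = 0.0349213
deff = V_st / V_srs = 0.0183093/0.0349213 = 0.5243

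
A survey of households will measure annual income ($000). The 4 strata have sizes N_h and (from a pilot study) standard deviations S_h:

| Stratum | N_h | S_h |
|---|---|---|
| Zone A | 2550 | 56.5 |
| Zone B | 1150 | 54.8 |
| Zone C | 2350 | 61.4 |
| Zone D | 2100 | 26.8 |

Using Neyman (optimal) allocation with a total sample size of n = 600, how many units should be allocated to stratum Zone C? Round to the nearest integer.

Neyman allocation: n_h = n · N_h S_h / Σ N_i S_i, with n = 600.
  stratum Zone A: N_h·S_h = 2550·56.5 = 144075.00
  stratum Zone B: N_h·S_h = 1150·54.8 = 63020.00
  stratum Zone C: N_h·S_h = 2350·61.4 = 144290.00
  stratum Zone D: N_h·S_h = 2100·26.8 = 56280.00
Σ N_h S_h = 407665.00
n for stratum Zone C = 600·144290.00/407665.00 = 212.366 → 212

212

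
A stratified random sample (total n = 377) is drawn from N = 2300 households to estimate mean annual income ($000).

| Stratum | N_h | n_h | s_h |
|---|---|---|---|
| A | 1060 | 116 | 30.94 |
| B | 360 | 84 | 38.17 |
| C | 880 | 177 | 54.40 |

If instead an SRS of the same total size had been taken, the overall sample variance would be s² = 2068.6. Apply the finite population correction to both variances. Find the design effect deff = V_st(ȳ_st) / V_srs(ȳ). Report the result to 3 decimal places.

V̂(ȳ_st) = Σ W_h² (1 − n_h/N_h) s_h²/n_h, with W_h = N_h/N and N = 2300:
  stratum A: (1060/2300)²·(1 − 116/1060)·30.94²/116 = 1.56101
  stratum B: (360/2300)²·(1 − 84/360)·38.17²/84 = 0.325777
  stratum C: (880/2300)²·(1 − 177/880)·54.40²/177 = 1.95527
V_st = 3.84205
V_srs = (1 − 377/2300)·2068.6/377 = 4.58761
deff = V_st / V_srs = 3.84205/4.58761 = 0.8375

deff ≈ 0.837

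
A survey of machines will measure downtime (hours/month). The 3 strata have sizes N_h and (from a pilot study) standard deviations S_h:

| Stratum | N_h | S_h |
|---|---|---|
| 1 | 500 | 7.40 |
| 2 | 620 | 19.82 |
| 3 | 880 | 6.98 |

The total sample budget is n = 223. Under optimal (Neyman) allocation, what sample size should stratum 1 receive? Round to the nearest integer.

37

Neyman allocation: n_h = n · N_h S_h / Σ N_i S_i, with n = 223.
  stratum 1: N_h·S_h = 500·7.40 = 3700.00
  stratum 2: N_h·S_h = 620·19.82 = 12288.40
  stratum 3: N_h·S_h = 880·6.98 = 6142.40
Σ N_h S_h = 22130.80
n for stratum 1 = 223·3700.00/22130.80 = 37.283 → 37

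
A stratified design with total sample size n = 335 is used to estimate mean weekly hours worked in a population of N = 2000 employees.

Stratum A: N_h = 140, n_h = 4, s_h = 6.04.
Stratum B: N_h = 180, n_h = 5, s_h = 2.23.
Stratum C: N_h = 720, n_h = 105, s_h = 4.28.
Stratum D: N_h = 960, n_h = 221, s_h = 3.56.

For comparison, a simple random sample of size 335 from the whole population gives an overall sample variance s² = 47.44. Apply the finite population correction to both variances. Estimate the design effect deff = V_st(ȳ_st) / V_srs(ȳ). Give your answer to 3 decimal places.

deff ≈ 0.685

V̂(ȳ_st) = Σ W_h² (1 − n_h/N_h) s_h²/n_h, with W_h = N_h/N and N = 2000:
  stratum A: (140/2000)²·(1 − 4/140)·6.04²/4 = 0.0434131
  stratum B: (180/2000)²·(1 − 5/180)·2.23²/5 = 0.00783232
  stratum C: (720/2000)²·(1 − 105/720)·4.28²/105 = 0.0193128
  stratum D: (960/2000)²·(1 − 221/960)·3.56²/221 = 0.010171
V_st = 0.0807292
V_srs = (1 − 335/2000)·47.44/335 = 0.117892
deff = V_st / V_srs = 0.0807292/0.117892 = 0.6848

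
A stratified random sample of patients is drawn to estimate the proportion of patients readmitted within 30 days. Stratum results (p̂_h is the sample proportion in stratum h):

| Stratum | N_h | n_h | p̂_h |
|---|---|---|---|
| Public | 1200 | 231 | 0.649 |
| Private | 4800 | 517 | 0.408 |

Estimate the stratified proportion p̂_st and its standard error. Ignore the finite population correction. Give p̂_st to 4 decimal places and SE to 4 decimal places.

N = 6000; stratum weights W_h = N_h/N.
p̂_st = Σ W_h p̂_h = (1200·0.649 + 4800·0.408)/6000 = 0.45620
V̂(p̂_st) = Σ W_h² p̂_h(1−p̂_h)/(n_h−1):
  stratum Public: (1200/6000)²·0.649·0.351/230 = 3.96172e-05
  stratum Private: (4800/6000)²·0.408·0.592/516 = 0.00029958
V̂(p̂_st) = 0.000339197; SE = √V̂ = 0.0184173

p̂_st ≈ 0.4562, SE ≈ 0.0184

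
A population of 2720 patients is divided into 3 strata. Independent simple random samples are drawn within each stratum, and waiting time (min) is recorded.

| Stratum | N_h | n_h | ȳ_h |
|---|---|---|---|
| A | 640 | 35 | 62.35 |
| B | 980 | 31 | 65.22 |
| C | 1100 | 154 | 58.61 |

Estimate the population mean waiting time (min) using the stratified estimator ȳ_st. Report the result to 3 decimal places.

ȳ_st ≈ 61.872

N = Σ N_h = 2720. Stratum weights W_h = N_h/N.
ȳ_st = (640·62.35 + 980·65.22 + 1100·58.61) / 2720 = 61.87154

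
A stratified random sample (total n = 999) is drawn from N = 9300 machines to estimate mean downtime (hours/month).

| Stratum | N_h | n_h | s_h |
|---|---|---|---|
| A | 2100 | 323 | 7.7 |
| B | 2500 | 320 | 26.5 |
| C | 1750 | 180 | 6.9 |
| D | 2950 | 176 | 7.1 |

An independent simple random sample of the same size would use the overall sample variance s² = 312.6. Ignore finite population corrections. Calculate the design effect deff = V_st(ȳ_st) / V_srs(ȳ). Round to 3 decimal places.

V̂(ȳ_st) = Σ W_h² s_h²/n_h, with W_h = N_h/N and N = 9300:
  stratum A: (2100/9300)²·7.7²/323 = 0.00935948
  stratum B: (2500/9300)²·26.5²/320 = 0.158583
  stratum C: (1750/9300)²·6.9²/180 = 0.00936561
  stratum D: (2950/9300)²·7.1²/176 = 0.0288192
V_st = 0.206127
V_srs = s²/n = 312.6/999 = 0.312913
deff = V_st / V_srs = 0.206127/0.312913 = 0.6587

deff ≈ 0.659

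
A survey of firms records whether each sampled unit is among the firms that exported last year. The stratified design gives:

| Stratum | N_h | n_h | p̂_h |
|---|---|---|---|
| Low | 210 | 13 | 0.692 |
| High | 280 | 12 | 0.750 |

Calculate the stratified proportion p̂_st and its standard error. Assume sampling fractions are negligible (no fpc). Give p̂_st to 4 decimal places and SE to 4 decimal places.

N = 490; stratum weights W_h = N_h/N.
p̂_st = Σ W_h p̂_h = (210·0.692 + 280·0.750)/490 = 0.72514
V̂(p̂_st) = Σ W_h² p̂_h(1−p̂_h)/(n_h−1):
  stratum Low: (210/490)²·0.692·0.308/12 = 0.00326229
  stratum High: (280/490)²·0.750·0.250/11 = 0.00556586
V̂(p̂_st) = 0.00882815; SE = √V̂ = 0.0939582

p̂_st ≈ 0.7251, SE ≈ 0.0940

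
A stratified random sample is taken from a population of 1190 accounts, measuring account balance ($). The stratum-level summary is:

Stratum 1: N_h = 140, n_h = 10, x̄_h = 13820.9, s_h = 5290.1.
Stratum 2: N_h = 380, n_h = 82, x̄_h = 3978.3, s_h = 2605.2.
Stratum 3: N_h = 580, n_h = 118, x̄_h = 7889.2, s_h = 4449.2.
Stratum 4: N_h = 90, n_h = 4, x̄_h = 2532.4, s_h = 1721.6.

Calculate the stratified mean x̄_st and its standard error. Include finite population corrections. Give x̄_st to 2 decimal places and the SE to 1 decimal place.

x̄_st = Σ W_h x̄_h = (140·13820.9 + 380·3978.3 + 580·7889.2 + 90·2532.4)/1190 = 6933.05210
V̂(x̄_st) = Σ W_h² (1 − n_h/N_h) s_h²/n_h, with W_h = N_h/N and N = 1190:
  stratum 1: (140/1190)²·(1 − 10/140)·5290.1²/10 = 35967.1
  stratum 2: (380/1190)²·(1 − 82/380)·2605.2²/82 = 6618.72
  stratum 3: (580/1190)²·(1 − 118/580)·4449.2²/118 = 31743.7
  stratum 4: (90/1190)²·(1 − 4/90)·1721.6²/4 = 4049.97
V̂(x̄_st) = 78379.5
SE(x̄_st) = √78379.5 = 279.963

x̄_st ≈ 6933.05, SE ≈ 280.0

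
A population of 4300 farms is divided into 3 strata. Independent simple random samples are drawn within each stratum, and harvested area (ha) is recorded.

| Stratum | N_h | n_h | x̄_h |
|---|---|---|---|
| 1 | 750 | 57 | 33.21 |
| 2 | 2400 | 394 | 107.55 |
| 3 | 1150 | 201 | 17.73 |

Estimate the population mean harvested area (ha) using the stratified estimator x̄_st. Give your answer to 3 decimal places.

x̄_st ≈ 70.562

N = Σ N_h = 4300. Stratum weights W_h = N_h/N.
x̄_st = (750·33.21 + 2400·107.55 + 1150·17.73) / 4300 = 70.56209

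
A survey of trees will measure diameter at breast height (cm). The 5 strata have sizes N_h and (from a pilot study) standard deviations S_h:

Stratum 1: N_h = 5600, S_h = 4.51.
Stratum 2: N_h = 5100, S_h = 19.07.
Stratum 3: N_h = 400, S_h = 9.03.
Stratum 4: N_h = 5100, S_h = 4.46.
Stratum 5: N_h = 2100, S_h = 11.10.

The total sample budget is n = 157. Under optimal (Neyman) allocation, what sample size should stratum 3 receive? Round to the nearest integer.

3

Neyman allocation: n_h = n · N_h S_h / Σ N_i S_i, with n = 157.
  stratum 1: N_h·S_h = 5600·4.51 = 25256.00
  stratum 2: N_h·S_h = 5100·19.07 = 97257.00
  stratum 3: N_h·S_h = 400·9.03 = 3612.00
  stratum 4: N_h·S_h = 5100·4.46 = 22746.00
  stratum 5: N_h·S_h = 2100·11.10 = 23310.00
Σ N_h S_h = 172181.00
n for stratum 3 = 157·3612.00/172181.00 = 3.294 → 3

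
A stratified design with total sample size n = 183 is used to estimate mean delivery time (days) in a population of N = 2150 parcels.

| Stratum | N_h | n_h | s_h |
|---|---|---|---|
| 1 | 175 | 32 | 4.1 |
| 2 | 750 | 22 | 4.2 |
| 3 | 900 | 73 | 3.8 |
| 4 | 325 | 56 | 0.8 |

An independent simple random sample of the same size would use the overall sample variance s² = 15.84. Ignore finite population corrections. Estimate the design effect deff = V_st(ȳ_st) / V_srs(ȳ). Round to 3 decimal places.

deff ≈ 1.571

V̂(ȳ_st) = Σ W_h² s_h²/n_h, with W_h = N_h/N and N = 2150:
  stratum 1: (175/2150)²·4.1²/32 = 0.0034803
  stratum 2: (750/2150)²·4.2²/22 = 0.0975712
  stratum 3: (900/2150)²·3.8²/73 = 0.0346619
  stratum 4: (325/2150)²·0.8²/56 = 0.000261145
V_st = 0.135975
V_srs = s²/n = 15.84/183 = 0.0865574
deff = V_st / V_srs = 0.135975/0.0865574 = 1.5709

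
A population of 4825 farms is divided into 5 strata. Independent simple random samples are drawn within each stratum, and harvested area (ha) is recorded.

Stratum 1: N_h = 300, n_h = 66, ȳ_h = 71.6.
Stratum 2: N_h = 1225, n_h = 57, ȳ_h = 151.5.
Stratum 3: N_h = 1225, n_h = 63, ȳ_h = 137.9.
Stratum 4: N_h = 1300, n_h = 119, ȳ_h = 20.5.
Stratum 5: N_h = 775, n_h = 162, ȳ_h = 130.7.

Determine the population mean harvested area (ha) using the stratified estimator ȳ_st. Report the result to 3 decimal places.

N = Σ N_h = 4825. Stratum weights W_h = N_h/N.
ȳ_st = (300·71.6 + 1225·151.5 + 1225·137.9 + 1300·20.5 + 775·130.7) / 4825 = 104.44301

ȳ_st ≈ 104.443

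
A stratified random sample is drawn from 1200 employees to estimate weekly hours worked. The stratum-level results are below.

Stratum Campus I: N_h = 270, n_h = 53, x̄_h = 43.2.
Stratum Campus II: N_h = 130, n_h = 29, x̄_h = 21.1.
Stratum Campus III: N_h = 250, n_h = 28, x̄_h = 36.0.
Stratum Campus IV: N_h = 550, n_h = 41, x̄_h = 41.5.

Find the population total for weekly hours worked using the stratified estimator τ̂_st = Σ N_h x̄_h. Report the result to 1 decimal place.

τ̂_st ≈ 46232.0

τ̂_st = Σ N_h x̄_h = 270·43.2 + 130·21.1 + 250·36.0 + 550·41.5 = 46232.0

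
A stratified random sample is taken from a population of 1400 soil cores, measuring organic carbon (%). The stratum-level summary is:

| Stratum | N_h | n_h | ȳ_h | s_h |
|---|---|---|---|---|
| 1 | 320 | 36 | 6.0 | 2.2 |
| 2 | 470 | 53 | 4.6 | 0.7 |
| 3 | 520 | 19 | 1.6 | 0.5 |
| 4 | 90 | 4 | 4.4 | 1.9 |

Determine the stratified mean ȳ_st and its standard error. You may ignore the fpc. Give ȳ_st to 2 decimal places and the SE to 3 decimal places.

ȳ_st = Σ W_h ȳ_h = (320·6.0 + 470·4.6 + 520·1.6 + 90·4.4)/1400 = 3.79286
V̂(ȳ_st) = Σ W_h² s_h²/n_h, with W_h = N_h/N and N = 1400:
  stratum 1: (320/1400)²·2.2²/36 = 0.00702404
  stratum 2: (470/1400)²·0.7²/53 = 0.00104198
  stratum 3: (520/1400)²·0.5²/19 = 0.00181525
  stratum 4: (90/1400)²·1.9²/4 = 0.00372972
V̂(ȳ_st) = 0.013611
SE(ȳ_st) = √0.013611 = 0.116666

ȳ_st ≈ 3.79, SE ≈ 0.117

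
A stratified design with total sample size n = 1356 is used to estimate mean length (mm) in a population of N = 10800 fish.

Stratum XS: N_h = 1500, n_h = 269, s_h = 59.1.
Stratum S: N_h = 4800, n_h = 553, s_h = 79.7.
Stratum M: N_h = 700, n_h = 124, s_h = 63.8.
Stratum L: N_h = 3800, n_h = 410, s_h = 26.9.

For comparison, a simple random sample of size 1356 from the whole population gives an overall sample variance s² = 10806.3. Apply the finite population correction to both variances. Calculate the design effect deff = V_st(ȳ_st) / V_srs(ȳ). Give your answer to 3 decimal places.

deff ≈ 0.362

V̂(ȳ_st) = Σ W_h² (1 − n_h/N_h) s_h²/n_h, with W_h = N_h/N and N = 10800:
  stratum XS: (1500/10800)²·(1 − 269/1500)·59.1²/269 = 0.205553
  stratum S: (4800/10800)²·(1 − 553/4800)·79.7²/553 = 2.00756
  stratum M: (700/10800)²·(1 − 124/700)·63.8²/124 = 0.113473
  stratum L: (3800/10800)²·(1 − 410/3800)·26.9²/410 = 0.19492
V_st = 2.5215
V_srs = (1 − 1356/10800)·10806.3/1356 = 6.96866
deff = V_st / V_srs = 2.5215/6.96866 = 0.3618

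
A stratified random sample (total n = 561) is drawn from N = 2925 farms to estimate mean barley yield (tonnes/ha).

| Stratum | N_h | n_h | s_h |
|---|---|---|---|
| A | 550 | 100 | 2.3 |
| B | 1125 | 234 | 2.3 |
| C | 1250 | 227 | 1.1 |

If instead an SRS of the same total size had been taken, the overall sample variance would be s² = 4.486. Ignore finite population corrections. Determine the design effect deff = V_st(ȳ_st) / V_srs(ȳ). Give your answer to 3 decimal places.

V̂(ȳ_st) = Σ W_h² s_h²/n_h, with W_h = N_h/N and N = 2925:
  stratum A: (550/2925)²·2.3²/100 = 0.00187038
  stratum B: (1125/2925)²·2.3²/234 = 0.00334421
  stratum C: (1250/2925)²·1.1²/227 = 0.000973482
V_st = 0.00618807
V_srs = s²/n = 4.486/561 = 0.00799643
deff = V_st / V_srs = 0.00618807/0.00799643 = 0.7739

deff ≈ 0.774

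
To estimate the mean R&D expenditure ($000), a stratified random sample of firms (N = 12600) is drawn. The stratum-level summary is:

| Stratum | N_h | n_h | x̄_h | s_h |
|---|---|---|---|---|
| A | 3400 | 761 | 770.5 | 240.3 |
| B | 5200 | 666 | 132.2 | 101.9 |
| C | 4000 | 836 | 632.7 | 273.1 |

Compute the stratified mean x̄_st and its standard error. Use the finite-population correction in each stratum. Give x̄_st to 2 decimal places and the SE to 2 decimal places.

x̄_st = Σ W_h x̄_h = (3400·770.5 + 5200·132.2 + 4000·632.7)/12600 = 463.32857
V̂(x̄_st) = Σ W_h² (1 − n_h/N_h) s_h²/n_h, with W_h = N_h/N and N = 12600:
  stratum A: (3400/12600)²·(1 − 761/3400)·240.3²/761 = 4.28845
  stratum B: (5200/12600)²·(1 − 666/5200)·101.9²/666 = 2.31536
  stratum C: (4000/12600)²·(1 − 836/4000)·273.1²/836 = 7.11201
V̂(x̄_st) = 13.7158
SE(x̄_st) = √13.7158 = 3.70349

x̄_st ≈ 463.33, SE ≈ 3.70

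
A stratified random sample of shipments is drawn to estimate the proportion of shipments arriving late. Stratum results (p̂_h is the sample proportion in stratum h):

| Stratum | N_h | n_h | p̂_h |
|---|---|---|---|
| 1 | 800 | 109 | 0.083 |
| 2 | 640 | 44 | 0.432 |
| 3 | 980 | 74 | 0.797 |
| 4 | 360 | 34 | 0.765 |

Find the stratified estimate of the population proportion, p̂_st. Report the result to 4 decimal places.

p̂_st ≈ 0.5034

N = 2780; stratum weights W_h = N_h/N.
p̂_st = Σ W_h p̂_h = (800·0.083 + 640·0.432 + 980·0.797 + 360·0.765)/2780 = 0.50336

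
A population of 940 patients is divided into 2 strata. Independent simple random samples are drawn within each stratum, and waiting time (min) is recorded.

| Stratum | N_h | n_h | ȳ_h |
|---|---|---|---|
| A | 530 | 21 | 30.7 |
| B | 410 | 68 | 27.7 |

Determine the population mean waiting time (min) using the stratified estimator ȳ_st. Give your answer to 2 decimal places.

N = Σ N_h = 940. Stratum weights W_h = N_h/N.
ȳ_st = (530·30.7 + 410·27.7) / 940 = 29.3915

ȳ_st ≈ 29.39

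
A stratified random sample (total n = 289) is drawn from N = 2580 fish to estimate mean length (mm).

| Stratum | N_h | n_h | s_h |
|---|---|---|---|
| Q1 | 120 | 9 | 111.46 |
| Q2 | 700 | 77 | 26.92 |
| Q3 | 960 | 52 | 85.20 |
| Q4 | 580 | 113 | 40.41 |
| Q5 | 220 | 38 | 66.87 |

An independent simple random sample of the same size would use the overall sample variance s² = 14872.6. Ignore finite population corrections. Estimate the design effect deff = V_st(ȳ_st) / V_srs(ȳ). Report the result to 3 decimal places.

deff ≈ 0.478

V̂(ȳ_st) = Σ W_h² s_h²/n_h, with W_h = N_h/N and N = 2580:
  stratum Q1: (120/2580)²·111.46²/9 = 2.9862
  stratum Q2: (700/2580)²·26.92²/77 = 0.692813
  stratum Q3: (960/2580)²·85.20²/52 = 19.3276
  stratum Q4: (580/2580)²·40.41²/113 = 0.730324
  stratum Q5: (220/2580)²·66.87²/38 = 0.855628
V_st = 24.5926
V_srs = s²/n = 14872.6/289 = 51.4623
deff = V_st / V_srs = 24.5926/51.4623 = 0.4779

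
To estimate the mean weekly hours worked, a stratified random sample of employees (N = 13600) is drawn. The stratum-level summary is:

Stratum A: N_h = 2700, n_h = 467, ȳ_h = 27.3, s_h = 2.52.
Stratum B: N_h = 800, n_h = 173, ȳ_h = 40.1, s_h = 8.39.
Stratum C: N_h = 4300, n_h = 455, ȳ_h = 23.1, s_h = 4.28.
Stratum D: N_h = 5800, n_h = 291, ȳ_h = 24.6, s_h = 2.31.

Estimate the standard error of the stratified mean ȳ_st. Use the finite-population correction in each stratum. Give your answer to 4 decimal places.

SE(ȳ_st) ≈ 0.0912

V̂(ȳ_st) = Σ W_h² (1 − n_h/N_h) s_h²/n_h, with W_h = N_h/N and N = 13600:
  stratum A: (2700/13600)²·(1 − 467/2700)·2.52²/467 = 0.00044326
  stratum B: (800/13600)²·(1 − 173/800)·8.39²/173 = 0.00110346
  stratum C: (4300/13600)²·(1 − 455/4300)·4.28²/455 = 0.00359884
  stratum D: (5800/13600)²·(1 − 291/5800)·2.31²/291 = 0.00316777
V̂(ȳ_st) = 0.00831334
SE(ȳ_st) = √0.00831334 = 0.0911775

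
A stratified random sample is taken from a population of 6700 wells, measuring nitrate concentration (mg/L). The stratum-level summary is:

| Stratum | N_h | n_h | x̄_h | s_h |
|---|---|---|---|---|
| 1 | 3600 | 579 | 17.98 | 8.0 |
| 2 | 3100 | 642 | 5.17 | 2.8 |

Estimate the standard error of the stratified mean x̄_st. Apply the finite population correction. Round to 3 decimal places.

V̂(x̄_st) = Σ W_h² (1 − n_h/N_h) s_h²/n_h, with W_h = N_h/N and N = 6700:
  stratum 1: (3600/6700)²·(1 − 579/3600)·8.0²/579 = 0.0267797
  stratum 2: (3100/6700)²·(1 − 642/3100)·2.8²/642 = 0.00207288
V̂(x̄_st) = 0.0288525
SE(x̄_st) = √0.0288525 = 0.16986

SE(x̄_st) ≈ 0.170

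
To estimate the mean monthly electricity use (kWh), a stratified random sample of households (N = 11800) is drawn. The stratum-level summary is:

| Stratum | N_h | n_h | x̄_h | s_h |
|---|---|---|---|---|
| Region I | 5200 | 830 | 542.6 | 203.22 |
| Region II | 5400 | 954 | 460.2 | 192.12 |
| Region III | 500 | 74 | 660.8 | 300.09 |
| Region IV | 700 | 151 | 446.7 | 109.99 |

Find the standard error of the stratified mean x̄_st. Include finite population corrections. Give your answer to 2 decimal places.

V̂(x̄_st) = Σ W_h² (1 − n_h/N_h) s_h²/n_h, with W_h = N_h/N and N = 11800:
  stratum Region I: (5200/11800)²·(1 − 830/5200)·203.22²/830 = 8.12037
  stratum Region II: (5400/11800)²·(1 − 954/5400)·192.12²/954 = 6.67108
  stratum Region III: (500/11800)²·(1 − 74/500)·300.09²/74 = 1.8616
  stratum Region IV: (700/11800)²·(1 − 151/700)·109.99²/151 = 0.221124
V̂(x̄_st) = 16.8742
SE(x̄_st) = √16.8742 = 4.10782

SE(x̄_st) ≈ 4.11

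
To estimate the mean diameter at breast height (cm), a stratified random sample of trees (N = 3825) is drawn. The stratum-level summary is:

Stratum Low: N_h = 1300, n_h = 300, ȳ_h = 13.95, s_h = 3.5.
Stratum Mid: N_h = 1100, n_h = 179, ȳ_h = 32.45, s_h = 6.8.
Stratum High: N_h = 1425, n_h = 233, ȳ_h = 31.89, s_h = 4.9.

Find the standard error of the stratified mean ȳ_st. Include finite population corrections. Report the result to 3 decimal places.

V̂(ȳ_st) = Σ W_h² (1 − n_h/N_h) s_h²/n_h, with W_h = N_h/N and N = 3825:
  stratum Low: (1300/3825)²·(1 − 300/1300)·3.5²/300 = 0.00362823
  stratum Mid: (1100/3825)²·(1 − 179/1100)·6.8²/179 = 0.0178877
  stratum High: (1425/3825)²·(1 − 233/1425)·4.9²/233 = 0.0119637
V̂(ȳ_st) = 0.0334796
SE(ȳ_st) = √0.0334796 = 0.182974

SE(ȳ_st) ≈ 0.183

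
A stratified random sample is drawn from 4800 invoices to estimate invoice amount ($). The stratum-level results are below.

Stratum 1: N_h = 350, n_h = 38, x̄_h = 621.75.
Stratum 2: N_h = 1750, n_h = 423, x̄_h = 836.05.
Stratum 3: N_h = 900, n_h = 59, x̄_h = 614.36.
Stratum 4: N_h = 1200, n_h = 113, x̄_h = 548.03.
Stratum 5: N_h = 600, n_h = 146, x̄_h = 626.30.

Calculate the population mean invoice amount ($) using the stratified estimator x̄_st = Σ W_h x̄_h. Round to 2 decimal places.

x̄_st ≈ 680.63

N = Σ N_h = 4800. Stratum weights W_h = N_h/N.
x̄_st = (350·621.75 + 1750·836.05 + 900·614.36 + 1200·548.03 + 600·626.30) / 4800 = 680.6333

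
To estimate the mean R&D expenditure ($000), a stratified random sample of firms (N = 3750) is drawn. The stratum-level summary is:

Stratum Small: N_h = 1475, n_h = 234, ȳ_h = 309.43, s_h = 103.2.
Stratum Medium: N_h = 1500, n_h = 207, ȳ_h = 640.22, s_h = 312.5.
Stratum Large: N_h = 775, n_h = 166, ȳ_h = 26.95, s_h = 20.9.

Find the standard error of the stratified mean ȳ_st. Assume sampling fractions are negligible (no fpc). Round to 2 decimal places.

V̂(ȳ_st) = Σ W_h² s_h²/n_h, with W_h = N_h/N and N = 3750:
  stratum Small: (1475/3750)²·103.2²/234 = 7.0415
  stratum Medium: (1500/3750)²·312.5²/207 = 75.4831
  stratum Large: (775/3750)²·20.9²/166 = 0.112389
V̂(ȳ_st) = 82.637
SE(ȳ_st) = √82.637 = 9.09049

SE(ȳ_st) ≈ 9.09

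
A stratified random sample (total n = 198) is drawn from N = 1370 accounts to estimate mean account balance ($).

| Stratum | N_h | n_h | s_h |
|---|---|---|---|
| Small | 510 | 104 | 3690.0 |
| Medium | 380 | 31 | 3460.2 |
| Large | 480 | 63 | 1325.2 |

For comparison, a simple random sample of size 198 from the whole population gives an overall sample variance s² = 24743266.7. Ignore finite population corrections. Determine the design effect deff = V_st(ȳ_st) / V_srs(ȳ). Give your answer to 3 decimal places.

V̂(ȳ_st) = Σ W_h² s_h²/n_h, with W_h = N_h/N and N = 1370:
  stratum Small: (510/1370)²·3690.0²/104 = 18143.4
  stratum Medium: (380/1370)²·3460.2²/31 = 29714.4
  stratum Large: (480/1370)²·1325.2²/63 = 3421.87
V_st = 51279.7
V_srs = s²/n = 24743266.7/198 = 124966
deff = V_st / V_srs = 51279.7/124966 = 0.4103

deff ≈ 0.410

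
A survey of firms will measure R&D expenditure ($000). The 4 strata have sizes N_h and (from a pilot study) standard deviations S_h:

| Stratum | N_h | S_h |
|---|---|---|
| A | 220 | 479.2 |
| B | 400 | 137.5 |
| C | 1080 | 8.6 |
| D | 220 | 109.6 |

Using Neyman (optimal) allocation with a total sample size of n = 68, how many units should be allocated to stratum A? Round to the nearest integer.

37

Neyman allocation: n_h = n · N_h S_h / Σ N_i S_i, with n = 68.
  stratum A: N_h·S_h = 220·479.2 = 105424.00
  stratum B: N_h·S_h = 400·137.5 = 55000.00
  stratum C: N_h·S_h = 1080·8.6 = 9288.00
  stratum D: N_h·S_h = 220·109.6 = 24112.00
Σ N_h S_h = 193824.00
n for stratum A = 68·105424.00/193824.00 = 36.986 → 37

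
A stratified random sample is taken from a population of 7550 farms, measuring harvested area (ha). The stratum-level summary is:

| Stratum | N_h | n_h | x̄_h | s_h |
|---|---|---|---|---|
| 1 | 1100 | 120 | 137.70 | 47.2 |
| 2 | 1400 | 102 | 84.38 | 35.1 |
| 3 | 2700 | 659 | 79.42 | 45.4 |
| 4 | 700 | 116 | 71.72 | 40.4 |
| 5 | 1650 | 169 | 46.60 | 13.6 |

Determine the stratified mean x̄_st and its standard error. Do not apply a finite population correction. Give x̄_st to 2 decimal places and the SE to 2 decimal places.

x̄_st ≈ 80.94, SE ≈ 1.18

x̄_st = Σ W_h x̄_h = (1100·137.70 + 1400·84.38 + 2700·79.42 + 700·71.72 + 1650·46.60)/7550 = 80.94437
V̂(x̄_st) = Σ W_h² s_h²/n_h, with W_h = N_h/N and N = 7550:
  stratum 1: (1100/7550)²·47.2²/120 = 0.394089
  stratum 2: (1400/7550)²·35.1²/102 = 0.415314
  stratum 3: (2700/7550)²·45.4²/659 = 0.4
  stratum 4: (700/7550)²·40.4²/116 = 0.12095
  stratum 5: (1650/7550)²·13.6²/169 = 0.0522715
V̂(x̄_st) = 1.38262
SE(x̄_st) = √1.38262 = 1.17585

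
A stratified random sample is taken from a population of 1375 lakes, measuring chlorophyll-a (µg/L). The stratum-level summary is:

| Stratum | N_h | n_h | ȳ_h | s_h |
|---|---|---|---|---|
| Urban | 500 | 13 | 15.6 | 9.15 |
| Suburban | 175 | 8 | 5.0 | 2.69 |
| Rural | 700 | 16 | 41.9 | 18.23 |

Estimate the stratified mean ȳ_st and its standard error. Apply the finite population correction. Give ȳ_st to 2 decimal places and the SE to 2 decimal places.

ȳ_st ≈ 27.64, SE ≈ 2.47

ȳ_st = Σ W_h ȳ_h = (500·15.6 + 175·5.0 + 700·41.9)/1375 = 27.64000
V̂(ȳ_st) = Σ W_h² (1 − n_h/N_h) s_h²/n_h, with W_h = N_h/N and N = 1375:
  stratum Urban: (500/1375)²·(1 − 13/500)·9.15²/13 = 0.829454
  stratum Suburban: (175/1375)²·(1 − 8/175)·2.69²/8 = 0.0139818
  stratum Rural: (700/1375)²·(1 − 16/700)·18.23²/16 = 5.2602
V̂(ȳ_st) = 6.10363
SE(ȳ_st) = √6.10363 = 2.47055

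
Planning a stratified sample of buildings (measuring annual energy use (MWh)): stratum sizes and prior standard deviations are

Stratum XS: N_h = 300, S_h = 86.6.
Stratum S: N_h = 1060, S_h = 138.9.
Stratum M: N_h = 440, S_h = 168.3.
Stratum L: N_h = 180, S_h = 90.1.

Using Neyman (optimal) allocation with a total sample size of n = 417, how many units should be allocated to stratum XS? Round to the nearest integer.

41

Neyman allocation: n_h = n · N_h S_h / Σ N_i S_i, with n = 417.
  stratum XS: N_h·S_h = 300·86.6 = 25980.00
  stratum S: N_h·S_h = 1060·138.9 = 147234.00
  stratum M: N_h·S_h = 440·168.3 = 74052.00
  stratum L: N_h·S_h = 180·90.1 = 16218.00
Σ N_h S_h = 263484.00
n for stratum XS = 417·25980.00/263484.00 = 41.117 → 41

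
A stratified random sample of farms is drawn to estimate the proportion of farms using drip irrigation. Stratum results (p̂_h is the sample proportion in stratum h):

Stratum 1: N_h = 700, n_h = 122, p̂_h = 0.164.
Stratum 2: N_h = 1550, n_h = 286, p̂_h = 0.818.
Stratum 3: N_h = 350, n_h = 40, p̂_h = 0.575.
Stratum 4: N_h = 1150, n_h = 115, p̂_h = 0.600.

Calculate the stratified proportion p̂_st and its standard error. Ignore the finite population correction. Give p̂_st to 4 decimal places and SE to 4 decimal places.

N = 3750; stratum weights W_h = N_h/N.
p̂_st = Σ W_h p̂_h = (700·0.164 + 1550·0.818 + 350·0.575 + 1150·0.600)/3750 = 0.60639
V̂(p̂_st) = Σ W_h² p̂_h(1−p̂_h)/(n_h−1):
  stratum 1: (700/3750)²·0.164·0.836/121 = 3.94819e-05
  stratum 2: (1550/3750)²·0.818·0.182/285 = 8.92443e-05
  stratum 3: (350/3750)²·0.575·0.425/39 = 5.4584e-05
  stratum 4: (1150/3750)²·0.600·0.400/114 = 0.000197988
V̂(p̂_st) = 0.000381299; SE = √V̂ = 0.0195269

p̂_st ≈ 0.6064, SE ≈ 0.0195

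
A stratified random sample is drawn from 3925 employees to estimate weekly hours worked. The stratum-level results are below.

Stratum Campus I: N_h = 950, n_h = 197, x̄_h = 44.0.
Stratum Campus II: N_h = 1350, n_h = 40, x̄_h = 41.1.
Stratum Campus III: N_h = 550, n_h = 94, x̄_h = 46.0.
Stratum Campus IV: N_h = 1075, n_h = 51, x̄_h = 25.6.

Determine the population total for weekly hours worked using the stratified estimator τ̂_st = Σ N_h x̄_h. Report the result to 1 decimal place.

τ̂_st ≈ 150105.0

τ̂_st = Σ N_h x̄_h = 950·44.0 + 1350·41.1 + 550·46.0 + 1075·25.6 = 150105.0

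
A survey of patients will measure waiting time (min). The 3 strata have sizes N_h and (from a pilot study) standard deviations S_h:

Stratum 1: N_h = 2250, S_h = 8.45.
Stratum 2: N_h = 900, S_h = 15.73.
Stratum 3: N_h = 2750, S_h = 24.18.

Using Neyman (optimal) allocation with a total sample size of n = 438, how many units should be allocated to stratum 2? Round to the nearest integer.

Neyman allocation: n_h = n · N_h S_h / Σ N_i S_i, with n = 438.
  stratum 1: N_h·S_h = 2250·8.45 = 19012.50
  stratum 2: N_h·S_h = 900·15.73 = 14157.00
  stratum 3: N_h·S_h = 2750·24.18 = 66495.00
Σ N_h S_h = 99664.50
n for stratum 2 = 438·14157.00/99664.50 = 62.216 → 62

62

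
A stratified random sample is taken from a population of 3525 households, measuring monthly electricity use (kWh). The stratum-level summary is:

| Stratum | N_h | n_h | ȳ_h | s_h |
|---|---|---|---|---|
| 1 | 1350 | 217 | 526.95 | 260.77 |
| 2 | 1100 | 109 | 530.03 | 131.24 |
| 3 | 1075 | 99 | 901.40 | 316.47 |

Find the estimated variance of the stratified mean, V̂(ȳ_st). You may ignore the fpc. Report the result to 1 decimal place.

V̂(ȳ_st) = Σ W_h² s_h²/n_h, with W_h = N_h/N and N = 3525:
  stratum 1: (1350/3525)²·260.77²/217 = 45.9626
  stratum 2: (1100/3525)²·131.24²/109 = 15.3877
  stratum 3: (1075/3525)²·316.47²/99 = 94.0868
V̂(ȳ_st) = 155.437

V̂(ȳ_st) ≈ 155.4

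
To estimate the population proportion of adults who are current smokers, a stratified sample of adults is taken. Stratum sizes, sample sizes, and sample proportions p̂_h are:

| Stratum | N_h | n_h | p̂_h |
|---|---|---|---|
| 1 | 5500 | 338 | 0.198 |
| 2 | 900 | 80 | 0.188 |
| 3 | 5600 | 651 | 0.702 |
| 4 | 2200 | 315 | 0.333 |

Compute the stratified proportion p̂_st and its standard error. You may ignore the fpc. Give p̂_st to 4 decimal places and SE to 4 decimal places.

N = 14200; stratum weights W_h = N_h/N.
p̂_st = Σ W_h p̂_h = (5500·0.198 + 900·0.188 + 5600·0.702 + 2200·0.333)/14200 = 0.41704
V̂(p̂_st) = Σ W_h² p̂_h(1−p̂_h)/(n_h−1):
  stratum 1: (5500/14200)²·0.198·0.802/337 = 7.06901e-05
  stratum 2: (900/14200)²·0.188·0.812/79 = 7.76238e-06
  stratum 3: (5600/14200)²·0.702·0.298/650 = 5.00541e-05
  stratum 4: (2200/14200)²·0.333·0.667/314 = 1.69789e-05
V̂(p̂_st) = 0.000145485; SE = √V̂ = 0.0120617

p̂_st ≈ 0.4170, SE ≈ 0.0121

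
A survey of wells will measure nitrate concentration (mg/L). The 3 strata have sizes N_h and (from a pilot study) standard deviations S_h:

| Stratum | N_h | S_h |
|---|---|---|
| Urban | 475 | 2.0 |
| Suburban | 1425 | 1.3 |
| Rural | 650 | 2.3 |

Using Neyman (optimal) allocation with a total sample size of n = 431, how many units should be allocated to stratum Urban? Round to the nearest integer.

95

Neyman allocation: n_h = n · N_h S_h / Σ N_i S_i, with n = 431.
  stratum Urban: N_h·S_h = 475·2.0 = 950.00
  stratum Suburban: N_h·S_h = 1425·1.3 = 1852.50
  stratum Rural: N_h·S_h = 650·2.3 = 1495.00
Σ N_h S_h = 4297.50
n for stratum Urban = 431·950.00/4297.50 = 95.276 → 95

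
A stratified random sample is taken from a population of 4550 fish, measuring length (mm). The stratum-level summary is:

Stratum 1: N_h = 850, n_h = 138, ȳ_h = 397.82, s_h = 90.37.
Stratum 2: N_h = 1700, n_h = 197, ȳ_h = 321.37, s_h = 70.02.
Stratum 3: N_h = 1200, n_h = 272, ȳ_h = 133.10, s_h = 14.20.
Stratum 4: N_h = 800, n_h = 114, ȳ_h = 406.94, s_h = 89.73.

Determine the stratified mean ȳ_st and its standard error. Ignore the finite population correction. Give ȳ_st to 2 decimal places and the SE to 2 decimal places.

ȳ_st = Σ W_h ȳ_h = (850·397.82 + 1700·321.37 + 1200·133.10 + 800·406.94)/4550 = 301.04352
V̂(ȳ_st) = Σ W_h² s_h²/n_h, with W_h = N_h/N and N = 4550:
  stratum 1: (850/4550)²·90.37²/138 = 2.06531
  stratum 2: (1700/4550)²·70.02²/197 = 3.47419
  stratum 3: (1200/4550)²·14.20²/272 = 0.0515641
  stratum 4: (800/4550)²·89.73²/114 = 2.18337
V̂(ȳ_st) = 7.77443
SE(ȳ_st) = √7.77443 = 2.78827

ȳ_st ≈ 301.04, SE ≈ 2.79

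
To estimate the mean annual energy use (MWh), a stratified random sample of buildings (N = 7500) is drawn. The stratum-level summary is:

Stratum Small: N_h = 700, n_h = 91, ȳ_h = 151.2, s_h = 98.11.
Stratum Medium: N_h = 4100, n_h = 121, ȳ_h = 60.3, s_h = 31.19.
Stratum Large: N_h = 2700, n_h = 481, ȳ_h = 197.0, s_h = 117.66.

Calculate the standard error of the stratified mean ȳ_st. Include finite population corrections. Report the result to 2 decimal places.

SE(ȳ_st) ≈ 2.49

V̂(ȳ_st) = Σ W_h² (1 − n_h/N_h) s_h²/n_h, with W_h = N_h/N and N = 7500:
  stratum Small: (700/7500)²·(1 − 91/700)·98.11²/91 = 0.801637
  stratum Medium: (4100/7500)²·(1 − 121/4100)·31.19²/121 = 2.33174
  stratum Large: (2700/7500)²·(1 − 481/2700)·117.66²/481 = 3.06557
V̂(ȳ_st) = 6.19895
SE(ȳ_st) = √6.19895 = 2.48977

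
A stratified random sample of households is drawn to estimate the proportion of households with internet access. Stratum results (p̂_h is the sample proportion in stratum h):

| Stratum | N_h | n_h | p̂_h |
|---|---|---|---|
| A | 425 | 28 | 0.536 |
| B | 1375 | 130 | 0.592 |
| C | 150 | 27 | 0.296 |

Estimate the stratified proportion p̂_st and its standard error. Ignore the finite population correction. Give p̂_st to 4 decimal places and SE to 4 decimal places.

N = 1950; stratum weights W_h = N_h/N.
p̂_st = Σ W_h p̂_h = (425·0.536 + 1375·0.592 + 150·0.296)/1950 = 0.55703
V̂(p̂_st) = Σ W_h² p̂_h(1−p̂_h)/(n_h−1):
  stratum A: (425/1950)²·0.536·0.464/27 = 0.00043755
  stratum B: (1375/1950)²·0.592·0.408/129 = 0.000930954
  stratum C: (150/1950)²·0.296·0.704/26 = 4.74247e-05
V̂(p̂_st) = 0.00141593; SE = √V̂ = 0.0376288

p̂_st ≈ 0.5570, SE ≈ 0.0376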